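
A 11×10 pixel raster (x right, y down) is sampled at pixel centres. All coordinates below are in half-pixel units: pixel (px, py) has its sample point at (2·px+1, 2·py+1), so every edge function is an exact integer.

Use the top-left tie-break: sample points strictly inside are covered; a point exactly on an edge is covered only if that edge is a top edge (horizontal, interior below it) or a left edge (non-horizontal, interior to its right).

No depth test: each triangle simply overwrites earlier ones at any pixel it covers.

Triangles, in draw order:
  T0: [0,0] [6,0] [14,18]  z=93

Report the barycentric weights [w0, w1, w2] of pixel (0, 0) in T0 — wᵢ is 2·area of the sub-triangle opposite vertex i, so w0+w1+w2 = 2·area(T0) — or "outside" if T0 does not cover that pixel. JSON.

T0:
  2·area = 108
  edge (0, 0)→(6, 0): d=(6,0) top-left  bias=+0
  edge (6, 0)→(14, 18): d=(8,18) right/bottom  bias=-1
  edge (14, 18)→(0, 0): d=(-14,-18) top-left  bias=+0
    (0,0)@(1, 1): e=[6,98,4] → #
    (1,0)@(3, 1): e=[6,62,40] → #
    (2,0)@(5, 1): e=[6,26,76] → #
    (3,0)@(7, 1): e=[6,-10,112] → ·
    (0,1)@(1, 3): e=[18,114,-24] → ·
    (1,1)@(3, 3): e=[18,78,12] → #
    (3,1)@(7, 3): e=[18,6,84] → #
    (4,1)@(9, 3): e=[18,-30,120] → ·
    (1,2)@(3, 5): e=[30,94,-16] → ·
    (2,2)@(5, 5): e=[30,58,20] → #
    (4,2)@(9, 5): e=[30,-14,92] → ·
    (2,3)@(5, 7): e=[42,74,-8] → ·
    (3,4)@(7, 9): e=[54,54,0] → #  [on edge]
  covered (14 px):
    # # # · · · · · · · ·
    · # # # · · · · · · ·
    · · # # · · · · · · ·
    · · · # # · · · · · ·
    · · · # # · · · · · ·
    · · · · # · · · · · ·
    · · · · · # · · · · ·
    · · · · · · · · · · ·
    · · · · · · · · · · ·
    · · · · · · · · · · ·

Answer: [98,4,6]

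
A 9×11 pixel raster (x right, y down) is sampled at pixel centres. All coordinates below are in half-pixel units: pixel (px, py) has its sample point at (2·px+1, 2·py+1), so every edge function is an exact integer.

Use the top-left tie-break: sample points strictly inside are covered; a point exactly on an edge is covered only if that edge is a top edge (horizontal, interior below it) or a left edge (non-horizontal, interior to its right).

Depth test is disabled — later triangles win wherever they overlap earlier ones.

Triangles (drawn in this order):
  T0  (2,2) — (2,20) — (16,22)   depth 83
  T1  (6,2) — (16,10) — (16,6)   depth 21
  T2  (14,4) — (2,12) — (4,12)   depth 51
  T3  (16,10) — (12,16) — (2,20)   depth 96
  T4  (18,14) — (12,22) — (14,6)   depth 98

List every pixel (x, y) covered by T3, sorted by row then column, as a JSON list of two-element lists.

T0:
  2·area = 252  (B↔C swapped to make it positive)
  edge (2, 2)→(16, 22): d=(14,20) right/bottom  bias=-1
  edge (16, 22)→(2, 20): d=(-14,-2) top-left  bias=+0
  edge (2, 20)→(2, 2): d=(0,-18) top-left  bias=+0
    (1,2)@(3, 5): e=[22,212,18] → █
    (2,2)@(5, 5): e=[-18,216,54] → ·
    (1,3)@(3, 7): e=[50,184,18] → █
    (2,3)@(5, 7): e=[10,188,54] → █
    (3,3)@(7, 7): e=[-30,192,90] → ·
    (1,4)@(3, 9): e=[78,156,18] → █
    (3,4)@(7, 9): e=[-2,164,90] → ·
    (1,5)@(3, 11): e=[106,128,18] → █
    (3,5)@(7, 11): e=[26,136,90] → █
    (4,5)@(9, 11): e=[-14,140,126] → ·
    (1,6)@(3, 13): e=[134,100,18] → █
    (4,6)@(9, 13): e=[14,112,126] → █
    (4,10)@(9, 21): e=[126,0,126] → █  [on edge]
  covered (32 px):
    · · · · · · · · ·
    · · · · · · · · ·
    · █ · · · · · · ·
    · █ █ · · · · · ·
    · █ █ · · · · · ·
    · █ █ █ · · · · ·
    · █ █ █ █ · · · ·
    · █ █ █ █ █ · · ·
    · █ █ █ █ █ · · ·
    · █ █ █ █ █ █ · ·
    · · · · █ █ █ █ ·
T1:
  2·area = 40  (B↔C swapped to make it positive)
  edge (6, 2)→(16, 6): d=(10,4) right/bottom  bias=-1
  edge (16, 6)→(16, 10): d=(0,4) right/bottom  bias=-1
  edge (16, 10)→(6, 2): d=(-10,-8) top-left  bias=+0
    (5,2)@(11, 5): e=[10,20,10] → █
    (6,2)@(13, 5): e=[2,12,26] → █
    (7,2)@(15, 5): e=[-6,4,42] → ·
    (5,3)@(11, 7): e=[30,20,-10] → ·
    (6,3)@(13, 7): e=[22,12,6] → █
    (7,3)@(15, 7): e=[14,4,22] → █
    (8,3)@(17, 7): e=[6,-4,38] → ·
    (6,4)@(13, 9): e=[42,12,-14] → ·
    (7,4)@(15, 9): e=[34,4,2] → █
    (8,4)@(17, 9): e=[26,-4,18] → ·
    (7,5)@(15, 11): e=[54,4,-18] → ·
  covered (5 px):
    · · · · · · · · ·
    · · · · · · · · ·
    · · · · · █ █ · ·
    · · · · · · █ █ ·
    · · · · · · · █ ·
    · · · · · · · · ·
    · · · · · · · · ·
    · · · · · · · · ·
    · · · · · · · · ·
    · · · · · · · · ·
    · · · · · · · · ·
T2:
  2·area = 16  (B↔C swapped to make it positive)
  edge (14, 4)→(4, 12): d=(-10,8) right/bottom  bias=-1
  edge (4, 12)→(2, 12): d=(-2,0) right/bottom  bias=-1
  edge (2, 12)→(14, 4): d=(12,-8) top-left  bias=+0
    (3,4)@(7, 9): e=[6,6,4] → █
    (4,4)@(9, 9): e=[-10,6,20] → ·
    (2,5)@(5, 11): e=[2,2,12] → █
    (3,5)@(7, 11): e=[-14,2,28] → ·
    (2,6)@(5, 13): e=[-18,-2,36] → ·
  covered (2 px):
    · · · · · · · · ·
    · · · · · · · · ·
    · · · · · · · · ·
    · · · · · · · · ·
    · · · █ · · · · ·
    · · █ · · · · · ·
    · · · · · · · · ·
    · · · · · · · · ·
    · · · · · · · · ·
    · · · · · · · · ·
    · · · · · · · · ·
T3:
  2·area = 44
  edge (16, 10)→(12, 16): d=(-4,6) right/bottom  bias=-1
  edge (12, 16)→(2, 20): d=(-10,4) right/bottom  bias=-1
  edge (2, 20)→(16, 10): d=(14,-10) top-left  bias=+0
    (7,5)@(15, 11): e=[2,38,4] → █
    (8,5)@(17, 11): e=[-10,30,24] → ·
    (6,6)@(13, 13): e=[6,26,12] → █
    (7,6)@(15, 13): e=[-6,18,32] → ·
    (4,7)@(9, 15): e=[22,22,0] → █  [on edge]
    (5,7)@(11, 15): e=[10,14,20] → █
    (6,7)@(13, 15): e=[-2,6,40] → ·
    (3,8)@(7, 17): e=[26,10,8] → █
    (5,8)@(11, 17): e=[2,-6,48] → ·
    (3,9)@(7, 19): e=[18,-10,36] → ·
    (4,9)@(9, 19): e=[6,-18,56] → ·
  covered (6 px):
    · · · · · · · · ·
    · · · · · · · · ·
    · · · · · · · · ·
    · · · · · · · · ·
    · · · · · · · · ·
    · · · · · · · █ ·
    · · · · · · █ · ·
    · · · · █ █ · · ·
    · · · █ █ · · · ·
    · · · · · · · · ·
    · · · · · · · · ·
T4:
  2·area = 80
  edge (18, 14)→(12, 22): d=(-6,8) right/bottom  bias=-1
  edge (12, 22)→(14, 6): d=(2,-16) top-left  bias=+0
  edge (14, 6)→(18, 14): d=(4,8) right/bottom  bias=-1
    (7,4)@(15, 9): e=[54,22,4] → █
    (8,4)@(17, 9): e=[38,54,-12] → ·
    (7,5)@(15, 11): e=[42,26,12] → █
    (8,5)@(17, 11): e=[26,58,-4] → ·
    (7,6)@(15, 13): e=[30,30,20] → █
    (8,6)@(17, 13): e=[14,62,4] → █
    (6,7)@(13, 15): e=[34,2,44] → █
    (6,8)@(13, 17): e=[22,6,52] → █
    (8,8)@(17, 17): e=[-10,70,20] → ·
    (6,9)@(13, 19): e=[10,10,60] → █
    (7,9)@(15, 19): e=[-6,42,44] → ·
    (6,10)@(13, 21): e=[-2,14,68] → ·
  covered (10 px):
    · · · · · · · · ·
    · · · · · · · · ·
    · · · · · · · · ·
    · · · · · · · · ·
    · · · · · · · █ ·
    · · · · · · · █ ·
    · · · · · · · █ █
    · · · · · · █ █ █
    · · · · · · █ █ ·
    · · · · · · █ · ·
    · · · · · · · · ·

Final: [[7,5],[6,6],[4,7],[5,7],[3,8],[4,8]]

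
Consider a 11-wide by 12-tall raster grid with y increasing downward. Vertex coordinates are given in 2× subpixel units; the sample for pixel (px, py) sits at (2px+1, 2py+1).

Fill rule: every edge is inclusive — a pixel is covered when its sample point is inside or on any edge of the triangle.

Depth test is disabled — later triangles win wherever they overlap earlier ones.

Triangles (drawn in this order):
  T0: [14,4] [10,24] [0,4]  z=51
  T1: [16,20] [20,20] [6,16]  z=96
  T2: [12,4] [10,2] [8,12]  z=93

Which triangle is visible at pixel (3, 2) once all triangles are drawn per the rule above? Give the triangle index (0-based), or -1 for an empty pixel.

T0:
  2·area = 280
  edge (14, 4)→(10, 24): d=(-4,20) inclusive
  edge (10, 24)→(0, 4): d=(-10,-20) inclusive
  edge (0, 4)→(14, 4): d=(14,0) inclusive
    (0,2)@(1, 5): e=[256,10,14] → X
    (1,2)@(3, 5): e=[216,50,14] → X
    (2,2)@(5, 5): e=[176,90,14] → X
    (3,2)@(7, 5): e=[136,130,14] → X
    (4,2)@(9, 5): e=[96,170,14] → X
    (5,2)@(11, 5): e=[56,210,14] → X
    (6,2)@(13, 5): e=[16,250,14] → X
    (7,2)@(15, 5): e=[-24,290,14] → .
    (0,3)@(1, 7): e=[248,-10,42] → .
    (1,3)@(3, 7): e=[208,30,42] → X
    (7,3)@(15, 7): e=[-32,270,42] → .
    (1,4)@(3, 9): e=[200,10,70] → X
    (6,4)@(13, 9): e=[0,210,70] → X  [on edge]
    (5,9)@(11, 19): e=[0,70,210] → X  [on edge]
  covered (36 px):
    . . . . . . . . . . .
    . . . . . . . . . . .
    X X X X X X X . . . .
    . X X X X X X . . . .
    . X X X X X X . . . .
    . . X X X X . . . . .
    . . X X X X . . . . .
    . . . X X X . . . . .
    . . . X X X . . . . .
    . . . . X X . . . . .
    . . . . X . . . . . .
    . . . . . . . . . . .
T1:
  2·area = 16  (B↔C swapped to make it positive)
  edge (16, 20)→(6, 16): d=(-10,-4) inclusive
  edge (6, 16)→(20, 20): d=(14,4) inclusive
  edge (20, 20)→(16, 20): d=(-4,0) inclusive
    (4,8)@(9, 17): e=[2,2,12] → X
    (5,8)@(11, 17): e=[10,-6,12] → .
    (4,9)@(9, 19): e=[-18,30,4] → .
    (7,9)@(15, 19): e=[6,6,4] → X
    (8,9)@(17, 19): e=[14,-2,4] → .
    (7,10)@(15, 21): e=[-14,34,-4] → .
  covered (2 px):
    . . . . . . . . . . .
    . . . . . . . . . . .
    . . . . . . . . . . .
    . . . . . . . . . . .
    . . . . . . . . . . .
    . . . . . . . . . . .
    . . . . . . . . . . .
    . . . . . . . . . . .
    . . . . X . . . . . .
    . . . . . . . X . . .
    . . . . . . . . . . .
    . . . . . . . . . . .
T2:
  2·area = 24  (B↔C swapped to make it positive)
  edge (12, 4)→(8, 12): d=(-4,8) inclusive
  edge (8, 12)→(10, 2): d=(2,-10) inclusive
  edge (10, 2)→(12, 4): d=(2,2) inclusive
    (4,0)@(9, 1): e=[36,-12,0] → .  [on edge]
    (5,1)@(11, 3): e=[12,12,0] → X  [on edge]
    (6,1)@(13, 3): e=[-4,32,-4] → .
    (5,2)@(11, 5): e=[4,16,4] → X
    (6,2)@(13, 5): e=[-12,36,0] → .  [on edge]
    (4,3)@(9, 7): e=[12,0,12] → X  [on edge]
    (5,3)@(11, 7): e=[-4,20,8] → .
    (7,3)@(15, 7): e=[-36,60,0] → .  [on edge]
    (4,4)@(9, 9): e=[4,4,16] → X
    (5,4)@(11, 9): e=[-12,24,12] → .
    (8,4)@(17, 9): e=[-60,84,0] → .  [on edge]
    (4,5)@(9, 11): e=[-4,8,20] → .
    (9,5)@(19, 11): e=[-84,108,0] → .  [on edge]
    (10,6)@(21, 13): e=[-108,132,0] → .  [on edge]
    (3,8)@(7, 17): e=[-12,0,36] → .  [on edge]
  covered (4 px):
    . . . . . . . . . . .
    . . . . . X . . . . .
    . . . . . X . . . . .
    . . . . X . . . . . .
    . . . . X . . . . . .
    . . . . . . . . . . .
    . . . . . . . . . . .
    . . . . . . . . . . .
    . . . . . . . . . . .
    . . . . . . . . . . .
    . . . . . . . . . . .
    . . . . . . . . . . .

Z-buffer (winner per pixel, '.' = empty):
  . . . . . . . . . . .
  . . . . . 2 . . . . .
  0 0 0 0 0 2 0 . . . .
  . 0 0 0 2 0 0 . . . .
  . 0 0 0 2 0 0 . . . .
  . . 0 0 0 0 . . . . .
  . . 0 0 0 0 . . . . .
  . . . 0 0 0 . . . . .
  . . . 0 1 0 . . . . .
  . . . . 0 0 . 1 . . .
  . . . . 0 . . . . . .
  . . . . . . . . . . .

Answer: 0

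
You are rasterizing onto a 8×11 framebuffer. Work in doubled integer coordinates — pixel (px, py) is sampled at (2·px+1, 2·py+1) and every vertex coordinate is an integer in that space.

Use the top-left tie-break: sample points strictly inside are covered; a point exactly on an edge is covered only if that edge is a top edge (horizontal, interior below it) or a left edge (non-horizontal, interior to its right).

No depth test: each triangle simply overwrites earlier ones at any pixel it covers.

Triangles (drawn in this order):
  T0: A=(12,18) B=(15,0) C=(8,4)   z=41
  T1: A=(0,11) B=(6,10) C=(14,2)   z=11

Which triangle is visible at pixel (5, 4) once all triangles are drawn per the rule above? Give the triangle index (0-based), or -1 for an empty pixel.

T0:
  2·area = 114  (B↔C swapped to make it positive)
  edge (12, 18)→(8, 4): d=(-4,-14) top-left  bias=+0
  edge (8, 4)→(15, 0): d=(7,-4) top-left  bias=+0
  edge (15, 0)→(12, 18): d=(-3,18) right/bottom  bias=-1
    (5,1)@(11, 3): e=[46,5,63] → #
    (6,1)@(13, 3): e=[74,13,27] → #
    (7,1)@(15, 3): e=[102,21,-9] → ·
    (4,2)@(9, 5): e=[10,11,93] → #
    (7,2)@(15, 5): e=[94,35,-15] → ·
    (4,3)@(9, 7): e=[2,25,87] → #
    (7,3)@(15, 7): e=[86,49,-21] → ·
    (4,4)@(9, 9): e=[-6,39,81] → ·
    (5,4)@(11, 9): e=[22,47,45] → #
    (7,4)@(15, 9): e=[78,63,-27] → ·
    (5,5)@(11, 11): e=[14,61,39] → #
    (7,5)@(15, 11): e=[70,77,-33] → ·
  covered (13 px):
    · · · · · · · ·
    · · · · · # # ·
    · · · · # # # ·
    · · · · # # # ·
    · · · · · # # ·
    · · · · · # # ·
    · · · · · # · ·
    · · · · · · · ·
    · · · · · · · ·
    · · · · · · · ·
    · · · · · · · ·
T1:
  2·area = 40  (B↔C swapped to make it positive)
  edge (0, 11)→(14, 2): d=(14,-9) top-left  bias=+0
  edge (14, 2)→(6, 10): d=(-8,8) right/bottom  bias=-1
  edge (6, 10)→(0, 11): d=(-6,1) right/bottom  bias=-1
    (7,0)@(15, 1): e=[-5,0,45] → ·  [on edge]
    (6,1)@(13, 3): e=[5,0,35] → ·  [on edge]
    (5,2)@(11, 5): e=[15,0,25] → ·  [on edge]
    (3,3)@(7, 7): e=[7,16,17] → #
    (4,3)@(9, 7): e=[25,0,15] → ·  [on edge]
    (2,4)@(5, 9): e=[17,16,7] → #
    (3,4)@(7, 9): e=[35,0,5] → ·  [on edge]
    (2,5)@(5, 11): e=[45,0,-5] → ·  [on edge]
    (1,6)@(3, 13): e=[55,0,-15] → ·  [on edge]
    (0,7)@(1, 15): e=[65,0,-25] → ·  [on edge]
  covered (2 px):
    · · · · · · · ·
    · · · · · · · ·
    · · · · · · · ·
    · · · # · · · ·
    · · # · · · · ·
    · · · · · · · ·
    · · · · · · · ·
    · · · · · · · ·
    · · · · · · · ·
    · · · · · · · ·
    · · · · · · · ·

Z-buffer (winner per pixel, '.' = empty):
  . . . . . . . .
  . . . . . 0 0 .
  . . . . 0 0 0 .
  . . . 1 0 0 0 .
  . . 1 . . 0 0 .
  . . . . . 0 0 .
  . . . . . 0 . .
  . . . . . . . .
  . . . . . . . .
  . . . . . . . .
  . . . . . . . .

Answer: 0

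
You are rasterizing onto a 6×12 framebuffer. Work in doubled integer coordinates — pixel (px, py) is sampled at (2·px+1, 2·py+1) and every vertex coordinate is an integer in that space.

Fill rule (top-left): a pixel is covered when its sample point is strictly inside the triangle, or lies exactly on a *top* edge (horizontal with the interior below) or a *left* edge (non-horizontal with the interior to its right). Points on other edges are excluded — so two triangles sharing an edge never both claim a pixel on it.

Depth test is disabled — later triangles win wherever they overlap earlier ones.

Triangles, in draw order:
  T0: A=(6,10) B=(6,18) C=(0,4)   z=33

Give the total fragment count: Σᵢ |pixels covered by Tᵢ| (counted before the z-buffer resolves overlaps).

T0:
  2·area = 48
  edge (6, 10)→(6, 18): d=(0,8) right/bottom  bias=-1
  edge (6, 18)→(0, 4): d=(-6,-14) top-left  bias=+0
  edge (0, 4)→(6, 10): d=(6,6) right/bottom  bias=-1
    (0,2)@(1, 5): e=[40,8,0] → ·  [on edge]
    (1,3)@(3, 7): e=[24,24,0] → ·  [on edge]
    (1,4)@(3, 9): e=[24,12,12] → #
    (2,4)@(5, 9): e=[8,40,0] → ·  [on edge]
    (1,5)@(3, 11): e=[24,0,24] → #  [on edge]
    (2,5)@(5, 11): e=[8,28,12] → #
    (3,5)@(7, 11): e=[-8,56,0] → ·  [on edge]
    (1,6)@(3, 13): e=[24,-12,36] → ·
    (2,6)@(5, 13): e=[8,16,24] → #
    (3,6)@(7, 13): e=[-8,44,12] → ·
    (4,6)@(9, 13): e=[-24,72,0] → ·  [on edge]
    (2,7)@(5, 15): e=[8,4,36] → #
    (5,7)@(11, 15): e=[-40,88,0] → ·  [on edge]
  covered (5 px):
    · · · · · ·
    · · · · · ·
    · · · · · ·
    · · · · · ·
    · # · · · ·
    · # # · · ·
    · · # · · ·
    · · # · · ·
    · · · · · ·
    · · · · · ·
    · · · · · ·
    · · · · · ·

Result: 5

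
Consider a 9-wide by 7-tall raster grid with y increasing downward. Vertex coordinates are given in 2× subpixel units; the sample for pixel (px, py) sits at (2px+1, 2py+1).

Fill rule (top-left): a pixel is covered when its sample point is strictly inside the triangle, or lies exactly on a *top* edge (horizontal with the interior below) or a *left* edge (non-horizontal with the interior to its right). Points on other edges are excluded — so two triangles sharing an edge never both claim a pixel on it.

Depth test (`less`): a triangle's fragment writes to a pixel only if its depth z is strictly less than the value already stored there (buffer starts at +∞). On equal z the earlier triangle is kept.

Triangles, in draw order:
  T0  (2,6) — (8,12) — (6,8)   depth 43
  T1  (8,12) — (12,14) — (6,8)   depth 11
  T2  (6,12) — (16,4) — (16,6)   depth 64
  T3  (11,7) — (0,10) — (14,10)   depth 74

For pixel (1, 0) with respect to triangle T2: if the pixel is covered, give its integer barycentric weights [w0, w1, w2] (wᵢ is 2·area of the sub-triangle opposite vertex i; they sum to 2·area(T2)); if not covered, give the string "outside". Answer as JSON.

T0:
  2·area = 12  (B↔C swapped to make it positive)
  edge (2, 6)→(6, 8): d=(4,2) right/bottom  bias=-1
  edge (6, 8)→(8, 12): d=(2,4) right/bottom  bias=-1
  edge (8, 12)→(2, 6): d=(-6,-6) top-left  bias=+0
    (0,2)@(1, 5): e=[-2,14,0] → ·  [on edge]
    (1,3)@(3, 7): e=[2,10,0] → █  [on edge]
    (2,3)@(5, 7): e=[-2,2,12] → ·
    (1,4)@(3, 9): e=[10,14,-12] → ·
    (2,4)@(5, 9): e=[6,6,0] → █  [on edge]
    (3,4)@(7, 9): e=[2,-2,12] → ·
    (2,5)@(5, 11): e=[14,10,-12] → ·
    (3,5)@(7, 11): e=[10,2,0] → █  [on edge]
    (4,5)@(9, 11): e=[6,-6,12] → ·
    (3,6)@(7, 13): e=[18,6,-12] → ·
    (4,6)@(9, 13): e=[14,-2,0] → ·  [on edge]
  covered (3 px):
    · · · · · · · · ·
    · · · · · · · · ·
    · · · · · · · · ·
    · █ · · · · · · ·
    · · █ · · · · · ·
    · · · █ · · · · ·
    · · · · · · · · ·
T1:
  2·area = 12  (B↔C swapped to make it positive)
  edge (8, 12)→(6, 8): d=(-2,-4) top-left  bias=+0
  edge (6, 8)→(12, 14): d=(6,6) right/bottom  bias=-1
  edge (12, 14)→(8, 12): d=(-4,-2) top-left  bias=+0
    (0,1)@(1, 3): e=[-10,0,22] → ·  [on edge]
    (1,2)@(3, 5): e=[-6,0,18] → ·  [on edge]
    (2,3)@(5, 7): e=[-2,0,14] → ·  [on edge]
    (3,4)@(7, 9): e=[2,0,10] → ·  [on edge]
    (4,5)@(9, 11): e=[6,0,6] → ·  [on edge]
    (5,6)@(11, 13): e=[10,0,2] → ·  [on edge]
  covered (0 px):
    · · · · · · · · ·
    · · · · · · · · ·
    · · · · · · · · ·
    · · · · · · · · ·
    · · · · · · · · ·
    · · · · · · · · ·
    · · · · · · · · ·
T2:
  2·area = 20
  edge (6, 12)→(16, 4): d=(10,-8) top-left  bias=+0
  edge (16, 4)→(16, 6): d=(0,2) right/bottom  bias=-1
  edge (16, 6)→(6, 12): d=(-10,6) right/bottom  bias=-1
    (7,2)@(15, 5): e=[2,2,16] → █
    (8,2)@(17, 5): e=[18,-2,4] → ·
    (6,3)@(13, 7): e=[6,6,8] → █
    (7,3)@(15, 7): e=[22,2,-4] → ·
    (5,4)@(11, 9): e=[10,10,0] → ·  [on edge]
    (6,4)@(13, 9): e=[26,6,-12] → ·
  covered (2 px):
    · · · · · · · · ·
    · · · · · · · · ·
    · · · · · · · █ ·
    · · · · · · █ · ·
    · · · · · · · · ·
    · · · · · · · · ·
    · · · · · · · · ·
T3:
  2·area = 42  (B↔C swapped to make it positive)
  edge (11, 7)→(14, 10): d=(3,3) right/bottom  bias=-1
  edge (14, 10)→(0, 10): d=(-14,0) right/bottom  bias=-1
  edge (0, 10)→(11, 7): d=(11,-3) top-left  bias=+0
    (2,0)@(5, 1): e=[0,126,-84] → ·  [on edge]
    (3,1)@(7, 3): e=[0,98,-56] → ·  [on edge]
    (4,2)@(9, 5): e=[0,70,-28] → ·  [on edge]
    (5,3)@(11, 7): e=[0,42,0] → ·  [on edge]
    (2,4)@(5, 9): e=[24,14,4] → █
    (3,4)@(7, 9): e=[18,14,10] → █
    (4,4)@(9, 9): e=[12,14,16] → █
    (5,4)@(11, 9): e=[6,14,22] → █
    (6,4)@(13, 9): e=[0,14,28] → ·  [on edge]
    (2,5)@(5, 11): e=[30,-14,26] → ·
    (3,5)@(7, 11): e=[24,-14,32] → ·
    (4,5)@(9, 11): e=[18,-14,38] → ·
    (7,5)@(15, 11): e=[0,-14,56] → ·  [on edge]
    (8,6)@(17, 13): e=[0,-42,84] → ·  [on edge]
  covered (4 px):
    · · · · · · · · ·
    · · · · · · · · ·
    · · · · · · · · ·
    · · · · · · · · ·
    · · █ █ █ █ · · ·
    · · · · · · · · ·
    · · · · · · · · ·

Final: "outside"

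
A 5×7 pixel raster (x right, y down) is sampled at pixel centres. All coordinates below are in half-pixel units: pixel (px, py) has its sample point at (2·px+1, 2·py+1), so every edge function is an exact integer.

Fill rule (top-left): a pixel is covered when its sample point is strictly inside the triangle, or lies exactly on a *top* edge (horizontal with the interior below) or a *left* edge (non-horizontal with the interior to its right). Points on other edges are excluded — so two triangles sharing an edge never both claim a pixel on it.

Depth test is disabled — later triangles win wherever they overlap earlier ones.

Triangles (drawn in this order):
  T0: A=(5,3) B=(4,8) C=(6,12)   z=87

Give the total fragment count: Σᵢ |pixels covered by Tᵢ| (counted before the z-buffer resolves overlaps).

T0:
  2·area = 14  (B↔C swapped to make it positive)
  edge (5, 3)→(6, 12): d=(1,9) right/bottom  bias=-1
  edge (6, 12)→(4, 8): d=(-2,-4) top-left  bias=+0
  edge (4, 8)→(5, 3): d=(1,-5) top-left  bias=+0
    (2,1)@(5, 3): e=[0,14,0] → ·  [on edge]
    (2,2)@(5, 5): e=[2,10,2] → █
    (3,2)@(7, 5): e=[-16,18,12] → ·
    (2,3)@(5, 7): e=[4,6,4] → █
    (3,3)@(7, 7): e=[-14,14,14] → ·
    (2,4)@(5, 9): e=[6,2,6] → █
    (3,4)@(7, 9): e=[-12,10,16] → ·
    (2,5)@(5, 11): e=[8,-2,8] → ·
    (1,6)@(3, 13): e=[28,-14,0] → ·  [on edge]
  covered (3 px):
    · · · · ·
    · · · · ·
    · · █ · ·
    · · █ · ·
    · · █ · ·
    · · · · ·
    · · · · ·

Result: 3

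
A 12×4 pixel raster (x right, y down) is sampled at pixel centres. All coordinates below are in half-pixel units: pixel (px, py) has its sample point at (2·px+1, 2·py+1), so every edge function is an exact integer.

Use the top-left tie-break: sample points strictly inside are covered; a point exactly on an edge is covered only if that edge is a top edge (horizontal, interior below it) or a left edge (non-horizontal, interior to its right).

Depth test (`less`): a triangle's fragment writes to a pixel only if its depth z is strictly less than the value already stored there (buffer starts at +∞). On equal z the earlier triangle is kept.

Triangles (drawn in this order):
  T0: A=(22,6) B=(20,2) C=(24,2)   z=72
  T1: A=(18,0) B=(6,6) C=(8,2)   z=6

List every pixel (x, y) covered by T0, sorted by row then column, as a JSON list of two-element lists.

T0:
  2·area = 16
  edge (22, 6)→(20, 2): d=(-2,-4) top-left  bias=+0
  edge (20, 2)→(24, 2): d=(4,0) top-left  bias=+0
  edge (24, 2)→(22, 6): d=(-2,4) right/bottom  bias=-1
    (10,1)@(21, 3): e=[2,4,10] → X
    (11,1)@(23, 3): e=[10,4,2] → X
    (10,2)@(21, 5): e=[-2,12,6] → .
    (11,2)@(23, 5): e=[6,12,-2] → .
  covered (2 px):
    . . . . . . . . . . . .
    . . . . . . . . . . X X
    . . . . . . . . . . . .
    . . . . . . . . . . . .
T1:
  2·area = 36
  edge (18, 0)→(6, 6): d=(-12,6) right/bottom  bias=-1
  edge (6, 6)→(8, 2): d=(2,-4) top-left  bias=+0
  edge (8, 2)→(18, 0): d=(10,-2) top-left  bias=+0
    (6,0)@(13, 1): e=[18,18,0] → X  [on edge]
    (7,0)@(15, 1): e=[6,26,4] → X
    (8,0)@(17, 1): e=[-6,34,8] → .
    (1,1)@(3, 3): e=[54,-18,0] → .  [on edge]
    (4,1)@(9, 3): e=[18,6,12] → X
    (5,1)@(11, 3): e=[6,14,16] → X
    (6,1)@(13, 3): e=[-6,22,20] → .
    (7,1)@(15, 3): e=[-18,30,24] → .
    (3,2)@(7, 5): e=[6,2,28] → X
    (4,2)@(9, 5): e=[-6,10,32] → .
    (5,2)@(11, 5): e=[-18,18,36] → .
    (3,3)@(7, 7): e=[-18,6,48] → .
  covered (5 px):
    . . . . . . X X . . . .
    . . . . X X . . . . . .
    . . . X . . . . . . . .
    . . . . . . . . . . . .

Final: [[10,1],[11,1]]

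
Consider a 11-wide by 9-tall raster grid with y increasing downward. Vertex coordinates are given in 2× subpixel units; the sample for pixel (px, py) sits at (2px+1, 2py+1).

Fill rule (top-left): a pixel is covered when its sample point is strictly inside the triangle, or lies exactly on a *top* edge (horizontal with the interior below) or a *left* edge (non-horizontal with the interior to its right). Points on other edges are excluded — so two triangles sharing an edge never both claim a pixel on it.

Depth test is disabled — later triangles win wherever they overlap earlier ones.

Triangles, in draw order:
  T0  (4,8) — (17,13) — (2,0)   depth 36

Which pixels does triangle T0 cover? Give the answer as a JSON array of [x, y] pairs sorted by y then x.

T0:
  2·area = 94  (B↔C swapped to make it positive)
  edge (4, 8)→(2, 0): d=(-2,-8) top-left  bias=+0
  edge (2, 0)→(17, 13): d=(15,13) right/bottom  bias=-1
  edge (17, 13)→(4, 8): d=(-13,-5) top-left  bias=+0
    (1,0)@(3, 1): e=[6,2,86] → X
    (2,0)@(5, 1): e=[22,-24,96] → .
    (1,1)@(3, 3): e=[2,32,60] → X
    (2,1)@(5, 3): e=[18,6,70] → X
    (3,1)@(7, 3): e=[34,-20,80] → .
    (1,2)@(3, 5): e=[-2,62,34] → .
    (2,2)@(5, 5): e=[14,36,44] → X
    (3,2)@(7, 5): e=[30,10,54] → X
    (4,2)@(9, 5): e=[46,-16,64] → .
    (2,3)@(5, 7): e=[10,66,18] → X
    (4,3)@(9, 7): e=[42,14,38] → X
    (5,3)@(11, 7): e=[58,-12,48] → .
    (8,6)@(17, 13): e=[94,0,0] → .  [on edge]
  covered (12 px):
    . X . . . . . . . . .
    . X X . . . . . . . .
    . . X X . . . . . . .
    . . X X X . . . . . .
    . . . X X X . . . . .
    . . . . . . X . . . .
    . . . . . . . . . . .
    . . . . . . . . . . .
    . . . . . . . . . . .

Answer: [[1,0],[1,1],[2,1],[2,2],[3,2],[2,3],[3,3],[4,3],[3,4],[4,4],[5,4],[6,5]]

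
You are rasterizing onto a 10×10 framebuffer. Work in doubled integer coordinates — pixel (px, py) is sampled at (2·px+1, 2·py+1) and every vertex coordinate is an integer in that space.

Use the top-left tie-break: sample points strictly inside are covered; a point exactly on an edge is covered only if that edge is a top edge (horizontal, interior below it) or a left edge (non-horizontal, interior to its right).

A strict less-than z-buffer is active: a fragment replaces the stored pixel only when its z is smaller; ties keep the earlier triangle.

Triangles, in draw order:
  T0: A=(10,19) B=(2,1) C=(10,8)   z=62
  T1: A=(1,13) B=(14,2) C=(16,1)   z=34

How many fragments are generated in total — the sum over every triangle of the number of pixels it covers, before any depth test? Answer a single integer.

T0:
  2·area = 88
  edge (10, 19)→(2, 1): d=(-8,-18) top-left  bias=+0
  edge (2, 1)→(10, 8): d=(8,7) right/bottom  bias=-1
  edge (10, 8)→(10, 19): d=(0,11) right/bottom  bias=-1
    (1,1)@(3, 3): e=[2,9,77] → █
    (2,1)@(5, 3): e=[38,-5,55] → ·
    (1,2)@(3, 5): e=[-14,25,77] → ·
    (2,2)@(5, 5): e=[22,11,55] → █
    (3,2)@(7, 5): e=[58,-3,33] → ·
    (2,3)@(5, 7): e=[6,27,55] → █
    (3,3)@(7, 7): e=[42,13,33] → █
    (4,3)@(9, 7): e=[78,-1,11] → ·
    (2,4)@(5, 9): e=[-10,43,55] → ·
    (3,4)@(7, 9): e=[26,29,33] → █
    (4,4)@(9, 9): e=[62,15,11] → █
    (5,4)@(11, 9): e=[98,1,-11] → ·
  covered (10 px):
    · · · · · · · · · ·
    · █ · · · · · · · ·
    · · █ · · · · · · ·
    · · █ █ · · · · · ·
    · · · █ █ · · · · ·
    · · · █ █ · · · · ·
    · · · · █ · · · · ·
    · · · · █ · · · · ·
    · · · · · · · · · ·
    · · · · · · · · · ·
T1:
  2·area = 9
  edge (1, 13)→(14, 2): d=(13,-11) top-left  bias=+0
  edge (14, 2)→(16, 1): d=(2,-1) top-left  bias=+0
  edge (16, 1)→(1, 13): d=(-15,12) right/bottom  bias=-1
    (6,1)@(13, 3): e=[2,1,6] → █
    (7,1)@(15, 3): e=[24,3,-18] → ·
    (5,2)@(11, 5): e=[6,3,0] → ·  [on edge]
    (6,2)@(13, 5): e=[28,5,-24] → ·
    (0,6)@(1, 13): e=[0,9,0] → ·  [on edge]
  covered (1 px):
    · · · · · · · · · ·
    · · · · · · █ · · ·
    · · · · · · · · · ·
    · · · · · · · · · ·
    · · · · · · · · · ·
    · · · · · · · · · ·
    · · · · · · · · · ·
    · · · · · · · · · ·
    · · · · · · · · · ·
    · · · · · · · · · ·

Answer: 11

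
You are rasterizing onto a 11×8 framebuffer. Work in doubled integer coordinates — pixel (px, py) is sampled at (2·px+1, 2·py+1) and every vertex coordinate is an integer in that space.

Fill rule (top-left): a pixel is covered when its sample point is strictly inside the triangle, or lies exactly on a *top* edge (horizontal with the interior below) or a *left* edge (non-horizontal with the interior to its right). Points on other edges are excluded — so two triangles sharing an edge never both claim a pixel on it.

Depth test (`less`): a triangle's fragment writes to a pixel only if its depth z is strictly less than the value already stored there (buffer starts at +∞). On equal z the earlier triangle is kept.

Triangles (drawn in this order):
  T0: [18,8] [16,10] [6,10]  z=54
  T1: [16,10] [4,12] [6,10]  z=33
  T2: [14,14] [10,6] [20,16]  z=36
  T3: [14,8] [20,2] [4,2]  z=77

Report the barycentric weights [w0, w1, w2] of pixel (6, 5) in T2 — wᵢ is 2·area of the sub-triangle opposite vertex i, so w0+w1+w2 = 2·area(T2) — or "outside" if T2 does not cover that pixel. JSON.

T0:
  2·area = 20
  edge (18, 8)→(16, 10): d=(-2,2) right/bottom  bias=-1
  edge (16, 10)→(6, 10): d=(-10,0) right/bottom  bias=-1
  edge (6, 10)→(18, 8): d=(12,-2) top-left  bias=+0
    (10,2)@(21, 5): e=[0,50,-30] → ·  [on edge]
    (9,3)@(19, 7): e=[0,30,-10] → ·  [on edge]
    (6,4)@(13, 9): e=[8,10,2] → #
    (7,4)@(15, 9): e=[4,10,6] → #
    (8,4)@(17, 9): e=[0,10,10] → ·  [on edge]
    (6,5)@(13, 11): e=[4,-10,26] → ·
    (7,5)@(15, 11): e=[0,-10,30] → ·  [on edge]
    (6,6)@(13, 13): e=[0,-30,50] → ·  [on edge]
    (5,7)@(11, 15): e=[0,-50,70] → ·  [on edge]
  covered (2 px):
    · · · · · · · · · · ·
    · · · · · · · · · · ·
    · · · · · · · · · · ·
    · · · · · · · · · · ·
    · · · · · · # # · · ·
    · · · · · · · · · · ·
    · · · · · · · · · · ·
    · · · · · · · · · · ·
T1:
  2·area = 20
  edge (16, 10)→(4, 12): d=(-12,2) right/bottom  bias=-1
  edge (4, 12)→(6, 10): d=(2,-2) top-left  bias=+0
  edge (6, 10)→(16, 10): d=(10,0) top-left  bias=+0
    (7,0)@(15, 1): e=[110,0,-90] → ·  [on edge]
    (6,1)@(13, 3): e=[90,0,-70] → ·  [on edge]
    (5,2)@(11, 5): e=[70,0,-50] → ·  [on edge]
    (4,3)@(9, 7): e=[50,0,-30] → ·  [on edge]
    (3,4)@(7, 9): e=[30,0,-10] → ·  [on edge]
    (2,5)@(5, 11): e=[10,0,10] → #  [on edge]
    (3,5)@(7, 11): e=[6,4,10] → #
    (4,5)@(9, 11): e=[2,8,10] → #
    (5,5)@(11, 11): e=[-2,12,10] → ·
    (1,6)@(3, 13): e=[-10,0,30] → ·  [on edge]
    (2,6)@(5, 13): e=[-14,4,30] → ·
    (3,6)@(7, 13): e=[-18,8,30] → ·
    (0,7)@(1, 15): e=[-30,0,50] → ·  [on edge]
  covered (3 px):
    · · · · · · · · · · ·
    · · · · · · · · · · ·
    · · · · · · · · · · ·
    · · · · · · · · · · ·
    · · · · · · · · · · ·
    · · # # # · · · · · ·
    · · · · · · · · · · ·
    · · · · · · · · · · ·
T2:
  2·area = 40
  edge (14, 14)→(10, 6): d=(-4,-8) top-left  bias=+0
  edge (10, 6)→(20, 16): d=(10,10) right/bottom  bias=-1
  edge (20, 16)→(14, 14): d=(-6,-2) top-left  bias=+0
    (2,0)@(5, 1): e=[-20,0,60] → ·  [on edge]
    (3,1)@(7, 3): e=[-12,0,52] → ·  [on edge]
    (4,2)@(9, 5): e=[-4,0,44] → ·  [on edge]
    (5,3)@(11, 7): e=[4,0,36] → ·  [on edge]
    (6,4)@(13, 9): e=[12,0,28] → ·  [on edge]
    (2,5)@(5, 11): e=[-60,100,0] → ·  [on edge]
    (6,5)@(13, 11): e=[4,20,16] → #
    (7,5)@(15, 11): e=[20,0,20] → ·  [on edge]
    (5,6)@(11, 13): e=[-20,60,0] → ·  [on edge]
    (6,6)@(13, 13): e=[-4,40,4] → ·
    (7,6)@(15, 13): e=[12,20,8] → #
    (8,6)@(17, 13): e=[28,0,12] → ·  [on edge]
    (8,7)@(17, 15): e=[20,20,0] → #  [on edge]
    (9,7)@(19, 15): e=[36,0,4] → ·  [on edge]
  covered (3 px):
    · · · · · · · · · · ·
    · · · · · · · · · · ·
    · · · · · · · · · · ·
    · · · · · · · · · · ·
    · · · · · · · · · · ·
    · · · · · · # · · · ·
    · · · · · · · # · · ·
    · · · · · · · · # · ·
T3:
  2·area = 96  (B↔C swapped to make it positive)
  edge (14, 8)→(4, 2): d=(-10,-6) top-left  bias=+0
  edge (4, 2)→(20, 2): d=(16,0) top-left  bias=+0
  edge (20, 2)→(14, 8): d=(-6,6) right/bottom  bias=-1
    (10,0)@(21, 1): e=[112,-16,0] → ·  [on edge]
    (3,1)@(7, 3): e=[8,16,72] → #
    (4,1)@(9, 3): e=[20,16,60] → #
    (5,1)@(11, 3): e=[32,16,48] → #
    (6,1)@(13, 3): e=[44,16,36] → #
    (7,1)@(15, 3): e=[56,16,24] → #
    (8,1)@(17, 3): e=[68,16,12] → #
    (9,1)@(19, 3): e=[80,16,0] → ·  [on edge]
    (3,2)@(7, 5): e=[-12,48,60] → ·
    (4,2)@(9, 5): e=[0,48,48] → #  [on edge]
    (8,2)@(17, 5): e=[48,48,0] → ·  [on edge]
    (4,3)@(9, 7): e=[-20,80,36] → ·
    (7,3)@(15, 7): e=[16,80,0] → ·  [on edge]
    (6,4)@(13, 9): e=[-16,112,0] → ·  [on edge]
    (5,5)@(11, 11): e=[-48,144,0] → ·  [on edge]
    (9,5)@(19, 11): e=[0,144,-48] → ·  [on edge]
    (4,6)@(9, 13): e=[-80,176,0] → ·  [on edge]
    (3,7)@(7, 15): e=[-112,208,0] → ·  [on edge]
  covered (11 px):
    · · · · · · · · · · ·
    · · · # # # # # # · ·
    · · · · # # # # · · ·
    · · · · · · # · · · ·
    · · · · · · · · · · ·
    · · · · · · · · · · ·
    · · · · · · · · · · ·
    · · · · · · · · · · ·

Result: [20,16,4]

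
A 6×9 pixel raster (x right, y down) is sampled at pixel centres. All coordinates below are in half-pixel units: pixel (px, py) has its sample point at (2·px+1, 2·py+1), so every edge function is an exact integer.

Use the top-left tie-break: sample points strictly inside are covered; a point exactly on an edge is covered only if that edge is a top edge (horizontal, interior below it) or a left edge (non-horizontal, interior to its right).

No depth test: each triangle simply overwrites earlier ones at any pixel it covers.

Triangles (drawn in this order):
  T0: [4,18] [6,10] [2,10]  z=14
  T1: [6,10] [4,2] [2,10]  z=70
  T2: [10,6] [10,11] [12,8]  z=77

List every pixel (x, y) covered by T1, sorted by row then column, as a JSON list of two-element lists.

T0:
  2·area = 32  (B↔C swapped to make it positive)
  edge (4, 18)→(2, 10): d=(-2,-8) top-left  bias=+0
  edge (2, 10)→(6, 10): d=(4,0) top-left  bias=+0
  edge (6, 10)→(4, 18): d=(-2,8) right/bottom  bias=-1
    (1,5)@(3, 11): e=[6,4,22] → █
    (2,5)@(5, 11): e=[22,4,6] → █
    (3,5)@(7, 11): e=[38,4,-10] → ·
    (1,6)@(3, 13): e=[2,12,18] → █
    (3,6)@(7, 13): e=[34,12,-14] → ·
    (1,7)@(3, 15): e=[-2,20,14] → ·
    (2,7)@(5, 15): e=[14,20,-2] → ·
  covered (4 px):
    · · · · · ·
    · · · · · ·
    · · · · · ·
    · · · · · ·
    · · · · · ·
    · █ █ · · ·
    · █ █ · · ·
    · · · · · ·
    · · · · · ·
T1:
  2·area = 32  (B↔C swapped to make it positive)
  edge (6, 10)→(2, 10): d=(-4,0) right/bottom  bias=-1
  edge (2, 10)→(4, 2): d=(2,-8) top-left  bias=+0
  edge (4, 2)→(6, 10): d=(2,8) right/bottom  bias=-1
    (1,3)@(3, 7): e=[12,2,18] → █
    (2,3)@(5, 7): e=[12,18,2] → █
    (3,3)@(7, 7): e=[12,34,-14] → ·
    (1,4)@(3, 9): e=[4,6,22] → █
    (3,4)@(7, 9): e=[4,38,-10] → ·
    (1,5)@(3, 11): e=[-4,10,26] → ·
    (2,5)@(5, 11): e=[-4,26,10] → ·
  covered (4 px):
    · · · · · ·
    · · · · · ·
    · · · · · ·
    · █ █ · · ·
    · █ █ · · ·
    · · · · · ·
    · · · · · ·
    · · · · · ·
    · · · · · ·
T2:
  2·area = 10  (B↔C swapped to make it positive)
  edge (10, 6)→(12, 8): d=(2,2) right/bottom  bias=-1
  edge (12, 8)→(10, 11): d=(-2,3) right/bottom  bias=-1
  edge (10, 11)→(10, 6): d=(0,-5) top-left  bias=+0
    (2,0)@(5, 1): e=[0,35,-25] → ·  [on edge]
    (3,1)@(7, 3): e=[0,25,-15] → ·  [on edge]
    (4,2)@(9, 5): e=[0,15,-5] → ·  [on edge]
    (5,3)@(11, 7): e=[0,5,5] → ·  [on edge]
    (5,4)@(11, 9): e=[4,1,5] → █
    (5,5)@(11, 11): e=[8,-3,5] → ·
  covered (1 px):
    · · · · · ·
    · · · · · ·
    · · · · · ·
    · · · · · ·
    · · · · · █
    · · · · · ·
    · · · · · ·
    · · · · · ·
    · · · · · ·

Answer: [[1,3],[2,3],[1,4],[2,4]]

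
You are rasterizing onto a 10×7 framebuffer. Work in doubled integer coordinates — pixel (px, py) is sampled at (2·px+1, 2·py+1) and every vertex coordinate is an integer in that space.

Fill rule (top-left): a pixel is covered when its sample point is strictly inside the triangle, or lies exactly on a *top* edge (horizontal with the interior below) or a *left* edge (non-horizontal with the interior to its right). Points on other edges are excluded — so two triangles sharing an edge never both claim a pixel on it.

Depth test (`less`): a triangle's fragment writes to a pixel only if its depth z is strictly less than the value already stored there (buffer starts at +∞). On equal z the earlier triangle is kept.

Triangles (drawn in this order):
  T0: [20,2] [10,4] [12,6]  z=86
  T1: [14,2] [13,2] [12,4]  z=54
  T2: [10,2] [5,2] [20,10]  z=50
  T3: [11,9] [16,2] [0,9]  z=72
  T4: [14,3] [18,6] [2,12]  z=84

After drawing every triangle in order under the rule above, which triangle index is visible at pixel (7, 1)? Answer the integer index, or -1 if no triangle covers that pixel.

T0:
  2·area = 24  (B↔C swapped to make it positive)
  edge (20, 2)→(12, 6): d=(-8,4) right/bottom  bias=-1
  edge (12, 6)→(10, 4): d=(-2,-2) top-left  bias=+0
  edge (10, 4)→(20, 2): d=(10,-2) top-left  bias=+0
    (3,0)@(7, 1): e=[60,0,-36] → .  [on edge]
    (4,1)@(9, 3): e=[36,0,-12] → .  [on edge]
    (7,1)@(15, 3): e=[12,12,0] → X  [on edge]
    (8,1)@(17, 3): e=[4,16,4] → X
    (9,1)@(19, 3): e=[-4,20,8] → .
    (2,2)@(5, 5): e=[36,-12,0] → .  [on edge]
    (5,2)@(11, 5): e=[12,0,12] → X  [on edge]
    (6,2)@(13, 5): e=[4,4,16] → X
    (7,2)@(15, 5): e=[-4,8,20] → .
    (8,2)@(17, 5): e=[-12,12,24] → .
    (5,3)@(11, 7): e=[-4,-4,32] → .
    (6,3)@(13, 7): e=[-12,0,36] → .  [on edge]
    (7,4)@(15, 9): e=[-36,0,60] → .  [on edge]
    (8,5)@(17, 11): e=[-60,0,84] → .  [on edge]
    (9,6)@(19, 13): e=[-84,0,108] → .  [on edge]
  covered (4 px):
    . . . . . . . . . .
    . . . . . . . X X .
    . . . . . X X . . .
    . . . . . . . . . .
    . . . . . . . . . .
    . . . . . . . . . .
    . . . . . . . . . .
T1:
  2·area = 2  (B↔C swapped to make it positive)
  edge (14, 2)→(12, 4): d=(-2,2) right/bottom  bias=-1
  edge (12, 4)→(13, 2): d=(1,-2) top-left  bias=+0
  edge (13, 2)→(14, 2): d=(1,0) top-left  bias=+0
    (7,0)@(15, 1): e=[0,3,-1] → .  [on edge]
    (6,1)@(13, 3): e=[0,1,1] → .  [on edge]
    (5,2)@(11, 5): e=[0,-1,3] → .  [on edge]
    (4,3)@(9, 7): e=[0,-3,5] → .  [on edge]
    (3,4)@(7, 9): e=[0,-5,7] → .  [on edge]
    (2,5)@(5, 11): e=[0,-7,9] → .  [on edge]
    (1,6)@(3, 13): e=[0,-9,11] → .  [on edge]
  covered (0 px):
    . . . . . . . . . .
    . . . . . . . . . .
    . . . . . . . . . .
    . . . . . . . . . .
    . . . . . . . . . .
    . . . . . . . . . .
    . . . . . . . . . .
T2:
  2·area = 40  (B↔C swapped to make it positive)
  edge (10, 2)→(20, 10): d=(10,8) right/bottom  bias=-1
  edge (20, 10)→(5, 2): d=(-15,-8) top-left  bias=+0
  edge (5, 2)→(10, 2): d=(5,0) top-left  bias=+0
    (3,1)@(7, 3): e=[34,1,5] → X
    (4,1)@(9, 3): e=[18,17,5] → X
    (5,1)@(11, 3): e=[2,33,5] → X
    (6,1)@(13, 3): e=[-14,49,5] → .
    (3,2)@(7, 5): e=[54,-29,15] → .
    (4,2)@(9, 5): e=[38,-13,15] → .
    (5,2)@(11, 5): e=[22,3,15] → X
    (6,2)@(13, 5): e=[6,19,15] → X
    (7,2)@(15, 5): e=[-10,35,15] → .
    (5,3)@(11, 7): e=[42,-27,25] → .
    (6,3)@(13, 7): e=[26,-11,25] → .
    (7,3)@(15, 7): e=[10,5,25] → X
  covered (6 px):
    . . . . . . . . . .
    . . . X X X . . . .
    . . . . . X X . . .
    . . . . . . . X . .
    . . . . . . . . . .
    . . . . . . . . . .
    . . . . . . . . . .
T3:
  2·area = 77  (B↔C swapped to make it positive)
  edge (11, 9)→(0, 9): d=(-11,0) right/bottom  bias=-1
  edge (0, 9)→(16, 2): d=(16,-7) top-left  bias=+0
  edge (16, 2)→(11, 9): d=(-5,7) right/bottom  bias=-1
    (7,1)@(15, 3): e=[66,9,2] → X
    (8,1)@(17, 3): e=[66,23,-12] → .
    (5,2)@(11, 5): e=[44,13,20] → X
    (6,2)@(13, 5): e=[44,27,6] → X
    (7,2)@(15, 5): e=[44,41,-8] → .
    (2,3)@(5, 7): e=[22,3,52] → X
    (3,3)@(7, 7): e=[22,17,38] → X
    (4,3)@(9, 7): e=[22,31,24] → X
    (6,3)@(13, 7): e=[22,59,-4] → .
    (0,4)@(1, 9): e=[0,7,70] → .  [on edge]
    (1,4)@(3, 9): e=[0,21,56] → .  [on edge]
    (2,4)@(5, 9): e=[0,35,42] → .  [on edge]
    (3,4)@(7, 9): e=[0,49,28] → .  [on edge]
    (4,4)@(9, 9): e=[0,63,14] → .  [on edge]
    (5,4)@(11, 9): e=[0,77,0] → .  [on edge]
    (6,4)@(13, 9): e=[0,91,-14] → .  [on edge]
    (7,4)@(15, 9): e=[0,105,-28] → .  [on edge]
    (8,4)@(17, 9): e=[0,119,-42] → .  [on edge]
    (9,4)@(19, 9): e=[0,133,-56] → .  [on edge]
  covered (7 px):
    . . . . . . . . . .
    . . . . . . . X . .
    . . . . . X X . . .
    . . X X X X . . . .
    . . . . . . . . . .
    . . . . . . . . . .
    . . . . . . . . . .
T4:
  2·area = 72
  edge (14, 3)→(18, 6): d=(4,3) right/bottom  bias=-1
  edge (18, 6)→(2, 12): d=(-16,6) right/bottom  bias=-1
  edge (2, 12)→(14, 3): d=(12,-9) top-left  bias=+0
    (6,2)@(13, 5): e=[11,46,15] → X
    (7,2)@(15, 5): e=[5,34,33] → X
    (8,2)@(17, 5): e=[-1,22,51] → .
    (4,3)@(9, 7): e=[31,38,3] → X
    (5,3)@(11, 7): e=[25,26,21] → X
    (8,3)@(17, 7): e=[7,-10,75] → .
    (3,4)@(7, 9): e=[45,18,9] → X
    (5,4)@(11, 9): e=[33,-6,45] → .
    (6,4)@(13, 9): e=[27,-18,63] → .
    (7,4)@(15, 9): e=[21,-30,81] → .
    (3,5)@(7, 11): e=[53,-14,33] → .
    (4,5)@(9, 11): e=[47,-26,51] → .
  covered (8 px):
    . . . . . . . . . .
    . . . . . . . . . .
    . . . . . . X X . .
    . . . . X X X X . .
    . . . X X . . . . .
    . . . . . . . . . .
    . . . . . . . . . .

Z-buffer (winner per pixel, '.' = empty):
  . . . . . . . . . .
  . . . 2 2 2 . 3 0 .
  . . . . . 2 2 4 . .
  . . 3 3 3 3 4 2 . .
  . . . 4 4 . . . . .
  . . . . . . . . . .
  . . . . . . . . . .

Final: 3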